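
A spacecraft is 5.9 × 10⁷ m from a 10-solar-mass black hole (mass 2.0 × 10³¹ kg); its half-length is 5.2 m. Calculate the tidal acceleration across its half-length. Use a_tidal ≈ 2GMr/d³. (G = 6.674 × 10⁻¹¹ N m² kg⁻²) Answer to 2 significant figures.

The tidal stretch is the gradient of GM/d² times the body's extent r, hence the 1/d³ dependence.
a_tidal = 2GMr/d³
        = 2 × (6.674 × 10⁻¹¹) × (2.0 × 10³¹) × (5.2) / (5.9 × 10⁷)³
        = 6.8 × 10⁻² m/s²

6.8 × 10⁻² m/s²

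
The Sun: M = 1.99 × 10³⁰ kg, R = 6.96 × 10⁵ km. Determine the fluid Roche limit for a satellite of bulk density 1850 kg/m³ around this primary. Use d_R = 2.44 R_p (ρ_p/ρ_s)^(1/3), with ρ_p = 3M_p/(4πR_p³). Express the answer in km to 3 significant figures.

1.55 × 10⁶ km

ρ_p = 3M_p/(4πR_p³) = 3 × (1.99 × 10³⁰) / (4π × (6.96 × 10⁸ m)³) = 1410 kg/m³
d_R = 2.44 × 6.96 × 10⁵ km × (1410/1850)^(1/3)
    = 1.55 × 10⁶ km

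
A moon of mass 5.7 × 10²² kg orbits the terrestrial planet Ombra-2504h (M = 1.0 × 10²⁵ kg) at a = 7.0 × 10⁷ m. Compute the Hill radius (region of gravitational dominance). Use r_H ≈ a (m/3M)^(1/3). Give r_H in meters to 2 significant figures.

r_H ≈ a (m/3M)^(1/3)
    = (7.0 × 10⁷) × (5.7 × 10²² / (3 × 1.0 × 10²⁵))^(1/3)
    = 8.7 × 10⁶ m

8.7 × 10⁶ m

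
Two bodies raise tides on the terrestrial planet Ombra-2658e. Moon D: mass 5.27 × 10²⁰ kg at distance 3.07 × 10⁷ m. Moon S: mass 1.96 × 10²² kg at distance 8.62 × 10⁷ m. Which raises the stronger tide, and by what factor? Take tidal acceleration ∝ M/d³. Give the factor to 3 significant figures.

Tidal stretch scales as M/d³; compute that for each body.
Moon D: (5.27 × 10²⁰) / (3.07 × 10⁷)³ = 1.821 × 10⁻²
Moon S: (1.96 × 10²²) / (8.62 × 10⁷)³ = 3.060 × 10⁻²
Ratio (larger/smaller) = 1.68

Moon S, by a factor of ≈ 1.68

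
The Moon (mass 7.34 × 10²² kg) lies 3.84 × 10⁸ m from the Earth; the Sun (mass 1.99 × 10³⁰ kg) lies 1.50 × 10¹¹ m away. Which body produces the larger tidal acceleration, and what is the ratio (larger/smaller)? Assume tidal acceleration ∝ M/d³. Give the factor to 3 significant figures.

Compare M/d³ for the two perturbers:
The Moon: (7.34 × 10²²) / (3.84 × 10⁸)³ = 1.296 × 10⁻³
The Sun: (1.99 × 10³⁰) / (1.50 × 10¹¹)³ = 5.896 × 10⁻⁴
Ratio (larger/smaller) = 2.20

The Moon, by a factor of ≈ 2.20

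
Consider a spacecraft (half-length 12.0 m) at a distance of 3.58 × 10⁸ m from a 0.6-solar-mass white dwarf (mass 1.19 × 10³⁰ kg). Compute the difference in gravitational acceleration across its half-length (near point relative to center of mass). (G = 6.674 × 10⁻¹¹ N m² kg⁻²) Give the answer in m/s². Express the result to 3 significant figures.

4.15 × 10⁻⁵ m/s²

The tidal stretch is the gradient of GM/d² times the body's extent r, hence the 1/d³ dependence.
a_tidal = 2GMr/d³
        = 2 × (6.674 × 10⁻¹¹) × (1.19 × 10³⁰) × (12.0) / (3.58 × 10⁸)³
        = 4.15 × 10⁻⁵ m/s²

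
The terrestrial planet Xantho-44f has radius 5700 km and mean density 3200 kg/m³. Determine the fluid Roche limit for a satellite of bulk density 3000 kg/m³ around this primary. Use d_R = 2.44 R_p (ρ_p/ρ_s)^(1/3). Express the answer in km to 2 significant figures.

14000 km

d_R = 2.44 × 5700 km × (3200/3000)^(1/3)
    = 14000 km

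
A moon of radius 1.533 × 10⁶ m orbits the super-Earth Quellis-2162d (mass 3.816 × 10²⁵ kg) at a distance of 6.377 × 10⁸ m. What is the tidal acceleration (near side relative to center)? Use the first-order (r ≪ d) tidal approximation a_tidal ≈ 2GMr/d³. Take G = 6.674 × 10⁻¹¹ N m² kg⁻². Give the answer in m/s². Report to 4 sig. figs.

Differencing GM/(d−r)² and GM/d² to first order in r/d gives 2GMr/d³.
a_tidal = 2GMr/d³
        = 2 × (6.674 × 10⁻¹¹) × (3.816 × 10²⁵) × (1.533 × 10⁶) / (6.377 × 10⁸)³
        = 3.011 × 10⁻⁵ m/s²

3.011 × 10⁻⁵ m/s²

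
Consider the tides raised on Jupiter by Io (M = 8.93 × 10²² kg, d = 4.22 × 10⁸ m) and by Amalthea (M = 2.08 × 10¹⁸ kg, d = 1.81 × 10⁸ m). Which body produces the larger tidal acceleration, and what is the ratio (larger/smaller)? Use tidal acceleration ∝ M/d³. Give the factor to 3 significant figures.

Io, by a factor of ≈ 3390

Tidal stretch scales as M/d³; compute that for each body.
Io: (8.93 × 10²²) / (4.22 × 10⁸)³ = 1.188 × 10⁻³
Amalthea: (2.08 × 10¹⁸) / (1.81 × 10⁸)³ = 3.508 × 10⁻⁷
Ratio (larger/smaller) = 3390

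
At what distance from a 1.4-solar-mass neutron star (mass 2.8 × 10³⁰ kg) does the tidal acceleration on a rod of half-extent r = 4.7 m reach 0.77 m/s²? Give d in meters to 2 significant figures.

2GMr/d³ = a_tidal  ⇒  d = (2GMr / a_tidal)^(1/3)
d = (2 × 6.674×10⁻¹¹ × (2.8 × 10³⁰) × (4.7) / (0.77))^(1/3)
  = 1.3 × 10⁷ m

1.3 × 10⁷ m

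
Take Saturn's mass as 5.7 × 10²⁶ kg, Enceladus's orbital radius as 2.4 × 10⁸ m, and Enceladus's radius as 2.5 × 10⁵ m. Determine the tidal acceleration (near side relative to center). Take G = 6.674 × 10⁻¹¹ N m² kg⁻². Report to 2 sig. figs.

1.4 × 10⁻³ m/s²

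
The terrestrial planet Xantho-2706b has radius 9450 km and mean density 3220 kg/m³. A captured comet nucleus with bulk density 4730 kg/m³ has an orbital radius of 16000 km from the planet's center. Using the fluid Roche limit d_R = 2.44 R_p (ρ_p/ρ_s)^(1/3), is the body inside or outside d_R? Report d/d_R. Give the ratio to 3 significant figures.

d_R = 2.44 × (9450 km) × (3220/4730)^(1/3) = 20280 km
d/d_R = (16000) / (20280) = 0.789
Since d/d_R < 1, the body is inside the Roche limit.

inside; d/d_R ≈ 0.789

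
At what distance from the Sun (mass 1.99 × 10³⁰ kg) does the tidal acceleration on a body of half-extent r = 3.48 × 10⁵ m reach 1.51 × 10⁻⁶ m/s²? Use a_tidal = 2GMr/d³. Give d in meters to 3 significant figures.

2GMr/d³ = a_tidal  ⇒  d = (2GMr / a_tidal)^(1/3)
d = (2 × 6.674×10⁻¹¹ × (1.99 × 10³⁰) × (3.48 × 10⁵) / (1.51 × 10⁻⁶))^(1/3)
  = 3.94 × 10¹⁰ m

3.94 × 10¹⁰ m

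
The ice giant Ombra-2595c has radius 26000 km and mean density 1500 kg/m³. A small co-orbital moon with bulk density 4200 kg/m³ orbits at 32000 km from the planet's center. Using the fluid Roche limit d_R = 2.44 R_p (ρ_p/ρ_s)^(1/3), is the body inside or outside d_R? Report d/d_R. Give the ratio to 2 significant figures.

inside; d/d_R ≈ 0.71

d_R = 2.44 × (26000 km) × (1500/4200)^(1/3) = 45010 km
d/d_R = (32000) / (45010) = 0.71
Since d/d_R < 1, the body is inside the Roche limit.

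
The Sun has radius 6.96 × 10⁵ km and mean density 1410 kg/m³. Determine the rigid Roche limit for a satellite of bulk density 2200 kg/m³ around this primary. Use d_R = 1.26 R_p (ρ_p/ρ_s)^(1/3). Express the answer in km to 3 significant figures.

d_R = 1.26 × 6.96 × 10⁵ km × (1410/2200)^(1/3)
    = 7.56 × 10⁵ km

7.56 × 10⁵ km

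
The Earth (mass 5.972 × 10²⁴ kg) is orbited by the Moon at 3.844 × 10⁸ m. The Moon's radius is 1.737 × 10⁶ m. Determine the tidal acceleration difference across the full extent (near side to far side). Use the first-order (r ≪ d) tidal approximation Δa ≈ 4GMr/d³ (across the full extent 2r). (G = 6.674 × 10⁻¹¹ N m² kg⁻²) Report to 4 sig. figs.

4.875 × 10⁻⁵ m/s²

Differencing GM/(d−r)² and GM/(d+r)² to first order in r/d gives 4GMr/d³.
Δa = 4GMr/d³
   = 4 × (6.674 × 10⁻¹¹) × (5.972 × 10²⁴) × (1.737 × 10⁶) / (3.844 × 10⁸)³
   = 4.875 × 10⁻⁵ m/s²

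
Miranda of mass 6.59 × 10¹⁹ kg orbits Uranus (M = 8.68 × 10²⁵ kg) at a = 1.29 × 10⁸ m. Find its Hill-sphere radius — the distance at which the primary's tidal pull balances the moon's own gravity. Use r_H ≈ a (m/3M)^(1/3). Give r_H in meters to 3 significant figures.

r_H ≈ a (m/3M)^(1/3)
    = (1.29 × 10⁸) × (6.59 × 10¹⁹ / (3 × 8.68 × 10²⁵))^(1/3)
    = 8.16 × 10⁵ m

8.16 × 10⁵ m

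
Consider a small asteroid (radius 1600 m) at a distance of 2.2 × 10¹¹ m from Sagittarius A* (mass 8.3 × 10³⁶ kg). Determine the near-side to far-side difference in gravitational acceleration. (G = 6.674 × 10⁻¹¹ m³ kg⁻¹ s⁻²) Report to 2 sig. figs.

The field gradient is 2GM/d³; across the full diameter 2r the difference is 4GMr/d³.
Δg = 4GMr/d³
   = 4 × (6.674 × 10⁻¹¹) × (8.3 × 10³⁶) × (1600) / (2.2 × 10¹¹)³
   = 3.3 × 10⁻⁴ m/s²

3.3 × 10⁻⁴ m/s²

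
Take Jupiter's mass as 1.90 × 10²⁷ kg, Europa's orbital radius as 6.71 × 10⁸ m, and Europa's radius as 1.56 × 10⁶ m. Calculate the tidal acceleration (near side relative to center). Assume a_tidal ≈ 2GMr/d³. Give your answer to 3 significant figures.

1.31 × 10⁻³ m/s²

The tidal stretch is the gradient of GM/d² times the body's extent r, hence the 1/d³ dependence.
Δa = 2GMr/d³
   = 2 × (6.674 × 10⁻¹¹) × (1.90 × 10²⁷) × (1.56 × 10⁶) / (6.71 × 10⁸)³
   = 1.31 × 10⁻³ m/s²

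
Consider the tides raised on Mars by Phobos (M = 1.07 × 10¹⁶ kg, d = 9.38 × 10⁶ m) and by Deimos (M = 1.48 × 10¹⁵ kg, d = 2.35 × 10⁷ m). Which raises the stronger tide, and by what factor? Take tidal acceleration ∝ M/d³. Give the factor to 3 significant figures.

Compare M/d³ for the two perturbers:
Phobos: (1.07 × 10¹⁶) / (9.38 × 10⁶)³ = 1.297 × 10⁻⁵
Deimos: (1.48 × 10¹⁵) / (2.35 × 10⁷)³ = 1.140 × 10⁻⁷
Ratio (larger/smaller) = 114

Phobos, by a factor of ≈ 114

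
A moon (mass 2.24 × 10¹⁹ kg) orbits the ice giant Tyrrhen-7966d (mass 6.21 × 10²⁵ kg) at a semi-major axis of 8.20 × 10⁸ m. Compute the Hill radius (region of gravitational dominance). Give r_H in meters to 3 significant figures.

r_H ≈ a (m/3M)^(1/3)
    = (8.20 × 10⁸) × (2.24 × 10¹⁹ / (3 × 6.21 × 10²⁵))^(1/3)
    = 4.05 × 10⁶ m

4.05 × 10⁶ m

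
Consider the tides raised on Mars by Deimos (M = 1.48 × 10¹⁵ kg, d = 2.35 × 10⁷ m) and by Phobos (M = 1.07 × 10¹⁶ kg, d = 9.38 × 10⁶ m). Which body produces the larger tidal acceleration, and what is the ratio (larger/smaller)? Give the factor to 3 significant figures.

The tide-raising term goes as M/d³ (the gradient of a 1/d² field).
Deimos: (1.48 × 10¹⁵) / (2.35 × 10⁷)³ = 1.140 × 10⁻⁷
Phobos: (1.07 × 10¹⁶) / (9.38 × 10⁶)³ = 1.297 × 10⁻⁵
Ratio (larger/smaller) = 114

Phobos, by a factor of ≈ 114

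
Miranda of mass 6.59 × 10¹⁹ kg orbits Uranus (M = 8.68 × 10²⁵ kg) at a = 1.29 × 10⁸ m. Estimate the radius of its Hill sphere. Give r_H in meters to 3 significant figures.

8.16 × 10⁵ m

r_H ≈ a (m/3M)^(1/3)
    = (1.29 × 10⁸) × (6.59 × 10¹⁹ / (3 × 8.68 × 10²⁵))^(1/3)
    = 8.16 × 10⁵ m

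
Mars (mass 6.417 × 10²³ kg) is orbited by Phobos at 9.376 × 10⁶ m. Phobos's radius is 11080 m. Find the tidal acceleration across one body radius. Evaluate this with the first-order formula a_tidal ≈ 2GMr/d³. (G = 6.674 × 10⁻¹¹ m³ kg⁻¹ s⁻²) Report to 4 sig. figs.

1.151 × 10⁻³ m/s²

Differencing GM/(d−r)² and GM/d² to first order in r/d gives 2GMr/d³.
Δg = 2GMr/d³
   = 2 × (6.674 × 10⁻¹¹) × (6.417 × 10²³) × (11080) / (9.376 × 10⁶)³
   = 1.151 × 10⁻³ m/s²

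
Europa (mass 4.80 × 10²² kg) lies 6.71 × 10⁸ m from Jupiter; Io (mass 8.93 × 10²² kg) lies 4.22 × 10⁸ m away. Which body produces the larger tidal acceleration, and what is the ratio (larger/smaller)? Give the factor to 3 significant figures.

Io, by a factor of ≈ 7.48

Compare M/d³ for the two perturbers:
Europa: (4.80 × 10²²) / (6.71 × 10⁸)³ = 1.589 × 10⁻⁴
Io: (8.93 × 10²²) / (4.22 × 10⁸)³ = 1.188 × 10⁻³
Ratio (larger/smaller) = 7.48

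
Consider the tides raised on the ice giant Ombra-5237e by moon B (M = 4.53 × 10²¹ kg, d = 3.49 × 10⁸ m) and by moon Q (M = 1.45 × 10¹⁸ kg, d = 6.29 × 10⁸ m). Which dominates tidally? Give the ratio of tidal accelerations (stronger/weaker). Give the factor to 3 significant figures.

Moon B, by a factor of ≈ 18300

Compare M/d³ for the two perturbers:
Moon B: (4.53 × 10²¹) / (3.49 × 10⁸)³ = 1.066 × 10⁻⁴
Moon Q: (1.45 × 10¹⁸) / (6.29 × 10⁸)³ = 5.827 × 10⁻⁹
Ratio (larger/smaller) = 18300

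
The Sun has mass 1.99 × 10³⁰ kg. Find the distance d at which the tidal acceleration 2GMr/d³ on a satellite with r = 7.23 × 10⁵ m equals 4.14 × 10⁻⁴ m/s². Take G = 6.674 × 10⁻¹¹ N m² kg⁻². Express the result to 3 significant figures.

7.74 × 10⁹ m

2GMr/d³ = a_tidal  ⇒  d = (2GMr / a_tidal)^(1/3)
d = (2 × 6.674×10⁻¹¹ × (1.99 × 10³⁰) × (7.23 × 10⁵) / (4.14 × 10⁻⁴))^(1/3)
  = 7.74 × 10⁹ m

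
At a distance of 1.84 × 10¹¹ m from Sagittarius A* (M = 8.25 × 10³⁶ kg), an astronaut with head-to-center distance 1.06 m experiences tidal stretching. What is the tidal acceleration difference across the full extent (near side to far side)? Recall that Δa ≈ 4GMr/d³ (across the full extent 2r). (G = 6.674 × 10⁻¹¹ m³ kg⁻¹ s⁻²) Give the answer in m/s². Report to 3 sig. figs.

3.75 × 10⁻⁷ m/s²

Differencing GM/(d−r)² and GM/(d+r)² to first order in r/d gives 4GMr/d³.
Δg = 4GMr/d³
   = 4 × (6.674 × 10⁻¹¹) × (8.25 × 10³⁶) × (1.06) / (1.84 × 10¹¹)³
   = 3.75 × 10⁻⁷ m/s²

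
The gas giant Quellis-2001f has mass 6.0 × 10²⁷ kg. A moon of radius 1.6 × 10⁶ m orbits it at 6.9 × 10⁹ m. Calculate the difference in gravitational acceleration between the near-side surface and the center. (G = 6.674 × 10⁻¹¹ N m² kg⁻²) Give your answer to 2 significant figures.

Δg = 2GMr/d³
   = 2 × (6.674 × 10⁻¹¹) × (6.0 × 10²⁷) × (1.6 × 10⁶) / (6.9 × 10⁹)³
   = 3.9 × 10⁻⁶ m/s²

3.9 × 10⁻⁶ m/s²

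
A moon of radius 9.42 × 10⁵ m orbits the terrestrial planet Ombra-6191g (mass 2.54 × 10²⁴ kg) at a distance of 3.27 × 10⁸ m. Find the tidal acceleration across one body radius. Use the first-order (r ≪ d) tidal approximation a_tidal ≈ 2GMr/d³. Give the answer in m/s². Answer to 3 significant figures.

9.13 × 10⁻⁶ m/s²

Δg = 2GMr/d³
   = 2 × (6.674 × 10⁻¹¹) × (2.54 × 10²⁴) × (9.42 × 10⁵) / (3.27 × 10⁸)³
   = 9.13 × 10⁻⁶ m/s²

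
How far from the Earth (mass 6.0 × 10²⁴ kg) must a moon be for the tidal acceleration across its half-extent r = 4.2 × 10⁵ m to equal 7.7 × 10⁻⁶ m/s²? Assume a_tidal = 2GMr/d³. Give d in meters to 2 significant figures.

3.5 × 10⁸ m

2GMr/d³ = a_tidal  ⇒  d = (2GMr / a_tidal)^(1/3)
d = (2 × 6.674×10⁻¹¹ × (6.0 × 10²⁴) × (4.2 × 10⁵) / (7.7 × 10⁻⁶))^(1/3)
  = 3.5 × 10⁸ m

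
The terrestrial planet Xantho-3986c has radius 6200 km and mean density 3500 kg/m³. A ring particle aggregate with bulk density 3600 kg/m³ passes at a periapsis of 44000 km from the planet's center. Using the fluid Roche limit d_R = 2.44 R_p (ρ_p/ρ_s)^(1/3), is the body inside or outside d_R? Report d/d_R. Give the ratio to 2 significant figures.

outside; d/d_R ≈ 2.9

d_R = 2.44 × (6200 km) × (3500/3600)^(1/3) = 14990 km
d/d_R = (44000) / (14990) = 2.9
Since d/d_R > 1, the body is outside the Roche limit.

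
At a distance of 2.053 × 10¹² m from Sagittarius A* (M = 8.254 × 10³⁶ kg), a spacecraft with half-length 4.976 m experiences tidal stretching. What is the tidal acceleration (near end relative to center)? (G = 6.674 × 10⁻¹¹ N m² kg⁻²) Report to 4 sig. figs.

6.336 × 10⁻¹⁰ m/s²

Since r ≪ d, expand the inverse-square field across one radius to get the leading 2GMr/d³ term.
a_tidal = 2GMr/d³
        = 2 × (6.674 × 10⁻¹¹) × (8.254 × 10³⁶) × (4.976) / (2.053 × 10¹²)³
        = 6.336 × 10⁻¹⁰ m/s²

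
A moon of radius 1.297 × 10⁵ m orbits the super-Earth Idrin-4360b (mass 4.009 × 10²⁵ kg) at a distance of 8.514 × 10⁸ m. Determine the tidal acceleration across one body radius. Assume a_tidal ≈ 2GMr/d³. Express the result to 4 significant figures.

The tidal stretch is the gradient of GM/d² times the body's extent r, hence the 1/d³ dependence.
Δa = 2GMr/d³
   = 2 × (6.674 × 10⁻¹¹) × (4.009 × 10²⁵) × (1.297 × 10⁵) / (8.514 × 10⁸)³
   = 1.125 × 10⁻⁶ m/s²

1.125 × 10⁻⁶ m/s²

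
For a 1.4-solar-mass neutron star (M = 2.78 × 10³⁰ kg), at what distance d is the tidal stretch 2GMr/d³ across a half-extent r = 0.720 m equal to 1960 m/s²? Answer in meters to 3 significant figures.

5.15 × 10⁵ m

2GMr/d³ = a_tidal  ⇒  d = (2GMr / a_tidal)^(1/3)
d = (2 × 6.674×10⁻¹¹ × (2.78 × 10³⁰) × (0.720) / (1960))^(1/3)
  = 5.15 × 10⁵ m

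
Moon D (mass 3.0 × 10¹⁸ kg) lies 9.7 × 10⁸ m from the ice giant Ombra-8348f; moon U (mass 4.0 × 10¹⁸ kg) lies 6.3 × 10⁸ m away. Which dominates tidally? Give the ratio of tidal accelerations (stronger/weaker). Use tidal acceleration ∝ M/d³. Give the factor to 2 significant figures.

Moon U, by a factor of ≈ 4.9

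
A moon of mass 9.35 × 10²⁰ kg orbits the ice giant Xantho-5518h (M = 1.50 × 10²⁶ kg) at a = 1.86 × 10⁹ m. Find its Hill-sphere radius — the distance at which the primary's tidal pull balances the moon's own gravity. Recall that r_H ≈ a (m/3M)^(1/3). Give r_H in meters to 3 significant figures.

r_H ≈ a (m/3M)^(1/3)
    = (1.86 × 10⁹) × (9.35 × 10²⁰ / (3 × 1.50 × 10²⁶))^(1/3)
    = 2.37 × 10⁷ m

2.37 × 10⁷ m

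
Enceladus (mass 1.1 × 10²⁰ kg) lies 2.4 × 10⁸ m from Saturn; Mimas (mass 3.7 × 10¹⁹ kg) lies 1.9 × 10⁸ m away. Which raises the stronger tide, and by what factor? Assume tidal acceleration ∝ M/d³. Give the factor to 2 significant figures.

Enceladus, by a factor of ≈ 1.5

Tidal acceleration ∝ M/d³, so compare M/d³ for each.
Enceladus: (1.1 × 10²⁰) / (2.4 × 10⁸)³ = 7.957 × 10⁻⁶
Mimas: (3.7 × 10¹⁹) / (1.9 × 10⁸)³ = 5.394 × 10⁻⁶
Ratio (larger/smaller) = 1.5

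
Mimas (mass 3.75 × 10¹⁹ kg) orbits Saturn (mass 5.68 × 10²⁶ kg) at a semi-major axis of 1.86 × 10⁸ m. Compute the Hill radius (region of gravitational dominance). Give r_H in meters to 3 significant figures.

r_H ≈ a (m/3M)^(1/3)
    = (1.86 × 10⁸) × (3.75 × 10¹⁹ / (3 × 5.68 × 10²⁶))^(1/3)
    = 5.21 × 10⁵ m

5.21 × 10⁵ m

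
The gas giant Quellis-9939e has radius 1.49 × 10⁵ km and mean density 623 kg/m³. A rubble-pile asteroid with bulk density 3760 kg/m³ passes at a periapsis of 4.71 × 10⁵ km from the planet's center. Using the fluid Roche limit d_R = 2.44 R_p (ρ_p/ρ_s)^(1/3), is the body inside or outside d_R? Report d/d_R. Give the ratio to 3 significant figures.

outside; d/d_R ≈ 2.36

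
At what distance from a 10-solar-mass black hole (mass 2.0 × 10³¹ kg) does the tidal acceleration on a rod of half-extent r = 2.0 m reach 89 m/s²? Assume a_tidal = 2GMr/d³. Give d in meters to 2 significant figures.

3.9 × 10⁶ m

2GMr/d³ = a_tidal  ⇒  d = (2GMr / a_tidal)^(1/3)
d = (2 × 6.674×10⁻¹¹ × (2.0 × 10³¹) × (2.0) / (89))^(1/3)
  = 3.9 × 10⁶ m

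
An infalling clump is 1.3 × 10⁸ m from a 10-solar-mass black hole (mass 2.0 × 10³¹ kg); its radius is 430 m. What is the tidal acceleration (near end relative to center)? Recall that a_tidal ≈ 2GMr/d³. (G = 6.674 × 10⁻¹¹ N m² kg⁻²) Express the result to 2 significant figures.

5.2 × 10⁻¹ m/s²

Δa = 2GMr/d³
   = 2 × (6.674 × 10⁻¹¹) × (2.0 × 10³¹) × (430) / (1.3 × 10⁸)³
   = 5.2 × 10⁻¹ m/s²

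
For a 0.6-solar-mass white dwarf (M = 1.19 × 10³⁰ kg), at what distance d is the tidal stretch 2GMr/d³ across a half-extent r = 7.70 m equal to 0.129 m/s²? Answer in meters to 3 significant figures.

2GMr/d³ = a_tidal  ⇒  d = (2GMr / a_tidal)^(1/3)
d = (2 × 6.674×10⁻¹¹ × (1.19 × 10³⁰) × (7.70) / (0.129))^(1/3)
  = 2.12 × 10⁷ m

2.12 × 10⁷ m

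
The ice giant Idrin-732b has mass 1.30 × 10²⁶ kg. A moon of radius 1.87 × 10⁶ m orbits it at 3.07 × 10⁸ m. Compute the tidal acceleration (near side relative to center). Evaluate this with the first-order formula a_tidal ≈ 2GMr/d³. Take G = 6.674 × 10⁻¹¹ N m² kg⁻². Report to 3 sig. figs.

Since r ≪ d, expand the inverse-square field across one radius to get the leading 2GMr/d³ term.
Δa = 2GMr/d³
   = 2 × (6.674 × 10⁻¹¹) × (1.30 × 10²⁶) × (1.87 × 10⁶) / (3.07 × 10⁸)³
   = 1.12 × 10⁻³ m/s²

1.12 × 10⁻³ m/s²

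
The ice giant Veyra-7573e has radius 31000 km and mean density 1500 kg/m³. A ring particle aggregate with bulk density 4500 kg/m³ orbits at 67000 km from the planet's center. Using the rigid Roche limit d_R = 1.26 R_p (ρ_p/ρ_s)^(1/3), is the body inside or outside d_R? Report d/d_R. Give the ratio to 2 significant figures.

outside; d/d_R ≈ 2.5

d_R = 1.26 × (31000 km) × (1500/4500)^(1/3) = 27080 km
d/d_R = (67000) / (27080) = 2.5
Since d/d_R > 1, the body is outside the Roche limit.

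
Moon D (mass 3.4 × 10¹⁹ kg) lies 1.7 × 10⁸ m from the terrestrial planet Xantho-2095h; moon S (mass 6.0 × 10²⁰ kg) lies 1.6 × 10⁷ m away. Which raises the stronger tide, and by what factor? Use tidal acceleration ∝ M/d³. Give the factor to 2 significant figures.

Moon S, by a factor of ≈ 21000

Tidal stretch scales as M/d³; compute that for each body.
Moon D: (3.4 × 10¹⁹) / (1.7 × 10⁸)³ = 6.920 × 10⁻⁶
Moon S: (6.0 × 10²⁰) / (1.6 × 10⁷)³ = 1.465 × 10⁻¹
Ratio (larger/smaller) = 21000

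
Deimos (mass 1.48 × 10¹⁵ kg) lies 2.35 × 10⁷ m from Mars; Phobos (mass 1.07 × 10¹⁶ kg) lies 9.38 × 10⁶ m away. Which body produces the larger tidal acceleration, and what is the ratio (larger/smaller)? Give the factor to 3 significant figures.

Phobos, by a factor of ≈ 114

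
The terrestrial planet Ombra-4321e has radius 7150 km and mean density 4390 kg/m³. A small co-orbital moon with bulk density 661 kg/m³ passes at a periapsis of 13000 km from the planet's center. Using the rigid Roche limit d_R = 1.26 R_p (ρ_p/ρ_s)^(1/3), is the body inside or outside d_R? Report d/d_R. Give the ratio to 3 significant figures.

d_R = 1.26 × (7150 km) × (4390/661)^(1/3) = 16930 km
d/d_R = (13000) / (16930) = 0.768
Since d/d_R < 1, the body is inside the Roche limit.

inside; d/d_R ≈ 0.768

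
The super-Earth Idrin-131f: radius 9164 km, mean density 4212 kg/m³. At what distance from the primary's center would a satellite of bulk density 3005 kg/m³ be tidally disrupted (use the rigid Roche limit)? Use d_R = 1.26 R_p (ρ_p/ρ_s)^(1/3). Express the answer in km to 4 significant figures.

12920 km

d_R = 1.26 × 9164 km × (4212/3005)^(1/3)
    = 12920 km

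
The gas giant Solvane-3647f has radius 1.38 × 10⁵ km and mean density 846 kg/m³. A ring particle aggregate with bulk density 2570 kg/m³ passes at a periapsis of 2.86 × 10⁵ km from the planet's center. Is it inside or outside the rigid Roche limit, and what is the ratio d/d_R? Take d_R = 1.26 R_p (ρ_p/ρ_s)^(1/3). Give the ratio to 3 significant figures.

outside; d/d_R ≈ 2.38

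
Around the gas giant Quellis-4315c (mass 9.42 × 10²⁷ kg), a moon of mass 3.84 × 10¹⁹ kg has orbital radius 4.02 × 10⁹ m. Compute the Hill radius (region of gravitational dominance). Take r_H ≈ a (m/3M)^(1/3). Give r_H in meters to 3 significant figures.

r_H ≈ a (m/3M)^(1/3)
    = (4.02 × 10⁹) × (3.84 × 10¹⁹ / (3 × 9.42 × 10²⁷))^(1/3)
    = 4.45 × 10⁶ m

4.45 × 10⁶ m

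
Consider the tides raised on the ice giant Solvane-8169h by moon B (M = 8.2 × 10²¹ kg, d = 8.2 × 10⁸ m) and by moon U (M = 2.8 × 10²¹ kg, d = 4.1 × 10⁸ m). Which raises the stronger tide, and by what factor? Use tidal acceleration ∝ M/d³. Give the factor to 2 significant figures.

Moon U, by a factor of ≈ 2.7

Tidal acceleration ∝ M/d³, so compare M/d³ for each.
Moon B: (8.2 × 10²¹) / (8.2 × 10⁸)³ = 1.487 × 10⁻⁵
Moon U: (2.8 × 10²¹) / (4.1 × 10⁸)³ = 4.063 × 10⁻⁵
Ratio (larger/smaller) = 2.7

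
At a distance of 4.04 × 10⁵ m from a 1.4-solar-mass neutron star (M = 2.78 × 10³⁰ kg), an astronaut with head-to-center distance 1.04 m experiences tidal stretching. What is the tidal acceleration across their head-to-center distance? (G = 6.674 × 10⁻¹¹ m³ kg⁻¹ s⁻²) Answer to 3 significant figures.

5.85 × 10³ m/s²

Δg = 2GMr/d³
   = 2 × (6.674 × 10⁻¹¹) × (2.78 × 10³⁰) × (1.04) / (4.04 × 10⁵)³
   = 5.85 × 10³ m/s²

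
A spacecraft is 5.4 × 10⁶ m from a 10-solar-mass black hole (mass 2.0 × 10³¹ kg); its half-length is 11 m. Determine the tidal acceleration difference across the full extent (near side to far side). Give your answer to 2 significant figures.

3.7 × 10² m/s²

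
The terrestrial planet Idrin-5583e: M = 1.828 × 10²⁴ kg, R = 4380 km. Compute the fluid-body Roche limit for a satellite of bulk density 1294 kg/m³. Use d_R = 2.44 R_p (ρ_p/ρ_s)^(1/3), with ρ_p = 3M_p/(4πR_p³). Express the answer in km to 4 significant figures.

ρ_p = 3M_p/(4πR_p³) = 3 × (1.828 × 10²⁴) / (4π × (4.380 × 10⁶ m)³) = 5194 kg/m³
d_R = 2.44 × 4380 km × (5194/1294)^(1/3)
    = 16980 km

16980 km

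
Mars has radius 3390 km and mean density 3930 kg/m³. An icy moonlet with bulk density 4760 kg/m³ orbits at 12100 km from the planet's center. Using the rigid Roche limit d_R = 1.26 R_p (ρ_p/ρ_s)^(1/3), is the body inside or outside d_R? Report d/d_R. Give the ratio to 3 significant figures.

d_R = 1.26 × (3390 km) × (3930/4760)^(1/3) = 4007 km
d/d_R = (12100) / (4007) = 3.02
Since d/d_R > 1, the body is outside the Roche limit.

outside; d/d_R ≈ 3.02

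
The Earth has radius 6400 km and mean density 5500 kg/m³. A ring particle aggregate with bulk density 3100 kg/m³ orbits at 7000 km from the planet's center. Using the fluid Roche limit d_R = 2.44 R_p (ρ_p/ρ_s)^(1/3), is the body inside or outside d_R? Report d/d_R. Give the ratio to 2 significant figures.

d_R = 2.44 × (6400 km) × (5500/3100)^(1/3) = 18900 km
d/d_R = (7000) / (18900) = 0.37
Since d/d_R < 1, the body is inside the Roche limit.

inside; d/d_R ≈ 0.37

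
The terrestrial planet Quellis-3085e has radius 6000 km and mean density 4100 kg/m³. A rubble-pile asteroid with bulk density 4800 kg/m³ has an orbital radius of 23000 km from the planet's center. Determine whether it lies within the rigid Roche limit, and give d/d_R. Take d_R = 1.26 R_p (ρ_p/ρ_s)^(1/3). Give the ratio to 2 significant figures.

outside; d/d_R ≈ 3.2

d_R = 1.26 × (6000 km) × (4100/4800)^(1/3) = 7173 km
d/d_R = (23000) / (7173) = 3.2
Since d/d_R > 1, the body is outside the Roche limit.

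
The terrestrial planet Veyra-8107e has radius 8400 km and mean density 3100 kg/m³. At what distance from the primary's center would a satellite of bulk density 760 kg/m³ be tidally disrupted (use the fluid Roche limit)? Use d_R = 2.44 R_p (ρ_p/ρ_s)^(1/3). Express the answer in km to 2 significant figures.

d_R = 2.44 × 8400 km × (3100/760)^(1/3)
    = 33000 km

33000 km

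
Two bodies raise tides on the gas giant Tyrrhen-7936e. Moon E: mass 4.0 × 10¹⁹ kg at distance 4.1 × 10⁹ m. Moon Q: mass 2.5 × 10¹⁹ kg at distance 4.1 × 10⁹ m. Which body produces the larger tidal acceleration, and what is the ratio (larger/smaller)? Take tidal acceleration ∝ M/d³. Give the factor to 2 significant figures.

Tidal stretch scales as M/d³; compute that for each body.
Moon E: (4.0 × 10¹⁹) / (4.1 × 10⁹)³ = 5.804 × 10⁻¹⁰
Moon Q: (2.5 × 10¹⁹) / (4.1 × 10⁹)³ = 3.627 × 10⁻¹⁰
Ratio (larger/smaller) = 1.6

Moon E, by a factor of ≈ 1.6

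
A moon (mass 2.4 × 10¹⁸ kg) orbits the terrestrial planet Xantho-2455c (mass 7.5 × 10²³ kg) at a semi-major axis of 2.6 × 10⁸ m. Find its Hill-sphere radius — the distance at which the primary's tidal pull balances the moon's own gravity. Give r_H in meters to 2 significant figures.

2.7 × 10⁶ m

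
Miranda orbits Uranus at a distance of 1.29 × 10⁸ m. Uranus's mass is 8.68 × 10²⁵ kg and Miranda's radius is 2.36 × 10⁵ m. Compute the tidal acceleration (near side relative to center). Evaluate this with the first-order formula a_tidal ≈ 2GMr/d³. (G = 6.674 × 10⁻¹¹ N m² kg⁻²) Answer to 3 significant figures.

1.27 × 10⁻³ m/s²

Since r ≪ d, expand the inverse-square field across one radius to get the leading 2GMr/d³ term.
Δg = 2GMr/d³
   = 2 × (6.674 × 10⁻¹¹) × (8.68 × 10²⁵) × (2.36 × 10⁵) / (1.29 × 10⁸)³
   = 1.27 × 10⁻³ m/s²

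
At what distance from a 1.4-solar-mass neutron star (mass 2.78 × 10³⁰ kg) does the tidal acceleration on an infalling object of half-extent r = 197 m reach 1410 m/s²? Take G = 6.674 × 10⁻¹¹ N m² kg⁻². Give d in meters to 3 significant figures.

2GMr/d³ = a_tidal  ⇒  d = (2GMr / a_tidal)^(1/3)
d = (2 × 6.674×10⁻¹¹ × (2.78 × 10³⁰) × (197) / (1410))^(1/3)
  = 3.73 × 10⁶ m

3.73 × 10⁶ m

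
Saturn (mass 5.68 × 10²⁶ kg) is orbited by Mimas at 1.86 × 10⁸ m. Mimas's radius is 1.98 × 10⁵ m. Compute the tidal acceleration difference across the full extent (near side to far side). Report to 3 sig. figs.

Δa = 4GMr/d³
   = 4 × (6.674 × 10⁻¹¹) × (5.68 × 10²⁶) × (1.98 × 10⁵) / (1.86 × 10⁸)³
   = 4.67 × 10⁻³ m/s²

4.67 × 10⁻³ m/s²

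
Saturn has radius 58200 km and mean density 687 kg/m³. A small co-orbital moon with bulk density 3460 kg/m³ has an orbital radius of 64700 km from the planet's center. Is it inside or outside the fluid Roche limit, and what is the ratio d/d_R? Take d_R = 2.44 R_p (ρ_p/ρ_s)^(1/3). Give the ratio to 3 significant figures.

d_R = 2.44 × (58200 km) × (687/3460)^(1/3) = 82850 km
d/d_R = (64700) / (82850) = 0.781
Since d/d_R < 1, the body is inside the Roche limit.

inside; d/d_R ≈ 0.781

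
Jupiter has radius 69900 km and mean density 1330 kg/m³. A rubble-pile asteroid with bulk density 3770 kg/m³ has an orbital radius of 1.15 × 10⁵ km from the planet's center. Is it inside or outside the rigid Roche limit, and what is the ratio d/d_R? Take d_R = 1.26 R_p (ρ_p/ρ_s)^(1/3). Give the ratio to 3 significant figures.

outside; d/d_R ≈ 1.85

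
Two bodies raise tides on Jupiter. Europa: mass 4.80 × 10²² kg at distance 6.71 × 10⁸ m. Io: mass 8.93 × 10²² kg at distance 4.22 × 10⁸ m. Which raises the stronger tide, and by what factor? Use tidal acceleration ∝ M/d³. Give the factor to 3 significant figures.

Io, by a factor of ≈ 7.48

Tidal stretch scales as M/d³; compute that for each body.
Europa: (4.80 × 10²²) / (6.71 × 10⁸)³ = 1.589 × 10⁻⁴
Io: (8.93 × 10²²) / (4.22 × 10⁸)³ = 1.188 × 10⁻³
Ratio (larger/smaller) = 7.48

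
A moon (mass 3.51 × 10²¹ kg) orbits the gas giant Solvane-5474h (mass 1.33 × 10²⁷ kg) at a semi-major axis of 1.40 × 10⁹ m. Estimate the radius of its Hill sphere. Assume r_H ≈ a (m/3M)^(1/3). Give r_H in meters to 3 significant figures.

1.34 × 10⁷ m

r_H ≈ a (m/3M)^(1/3)
    = (1.40 × 10⁹) × (3.51 × 10²¹ / (3 × 1.33 × 10²⁷))^(1/3)
    = 1.34 × 10⁷ m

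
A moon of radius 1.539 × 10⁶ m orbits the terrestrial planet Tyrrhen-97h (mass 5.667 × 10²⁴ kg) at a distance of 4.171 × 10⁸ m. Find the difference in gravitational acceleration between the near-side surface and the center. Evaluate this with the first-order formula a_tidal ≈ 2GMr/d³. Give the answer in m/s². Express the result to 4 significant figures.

1.604 × 10⁻⁵ m/s²

a_tidal = 2GMr/d³
        = 2 × (6.674 × 10⁻¹¹) × (5.667 × 10²⁴) × (1.539 × 10⁶) / (4.171 × 10⁸)³
        = 1.604 × 10⁻⁵ m/s²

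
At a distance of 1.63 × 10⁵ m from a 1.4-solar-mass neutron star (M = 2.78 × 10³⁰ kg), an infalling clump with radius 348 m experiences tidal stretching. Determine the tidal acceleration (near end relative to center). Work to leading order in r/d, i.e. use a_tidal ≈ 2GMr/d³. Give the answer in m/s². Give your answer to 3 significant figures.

Δg = 2GMr/d³
   = 2 × (6.674 × 10⁻¹¹) × (2.78 × 10³⁰) × (348) / (1.63 × 10⁵)³
   = 2.98 × 10⁷ m/s²

2.98 × 10⁷ m/s²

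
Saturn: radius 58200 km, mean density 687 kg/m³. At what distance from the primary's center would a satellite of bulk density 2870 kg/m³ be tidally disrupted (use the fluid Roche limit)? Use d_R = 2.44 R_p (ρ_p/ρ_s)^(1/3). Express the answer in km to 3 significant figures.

d_R = 2.44 × 58200 km × (687/2870)^(1/3)
    = 88200 km

88200 km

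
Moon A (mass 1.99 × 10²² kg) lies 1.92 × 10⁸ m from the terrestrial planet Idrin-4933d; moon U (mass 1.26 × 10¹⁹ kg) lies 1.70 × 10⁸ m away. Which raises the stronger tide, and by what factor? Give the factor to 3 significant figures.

Tidal stretch scales as M/d³; compute that for each body.
Moon A: (1.99 × 10²²) / (1.92 × 10⁸)³ = 2.812 × 10⁻³
Moon U: (1.26 × 10¹⁹) / (1.70 × 10⁸)³ = 2.565 × 10⁻⁶
Ratio (larger/smaller) = 1100

Moon A, by a factor of ≈ 1100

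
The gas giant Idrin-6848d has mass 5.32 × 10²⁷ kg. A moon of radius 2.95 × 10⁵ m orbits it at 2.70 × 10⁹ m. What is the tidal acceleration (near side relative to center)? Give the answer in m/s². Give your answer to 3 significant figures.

1.06 × 10⁻⁵ m/s²

Differencing GM/(d−r)² and GM/d² to first order in r/d gives 2GMr/d³.
Δg = 2GMr/d³
   = 2 × (6.674 × 10⁻¹¹) × (5.32 × 10²⁷) × (2.95 × 10⁵) / (2.70 × 10⁹)³
   = 1.06 × 10⁻⁵ m/s²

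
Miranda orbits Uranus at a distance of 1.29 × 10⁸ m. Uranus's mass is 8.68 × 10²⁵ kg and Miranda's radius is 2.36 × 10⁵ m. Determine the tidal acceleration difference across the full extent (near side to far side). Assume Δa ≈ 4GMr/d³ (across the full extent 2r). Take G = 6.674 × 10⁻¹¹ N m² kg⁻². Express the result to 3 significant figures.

Differencing GM/(d−r)² and GM/(d+r)² to first order in r/d gives 4GMr/d³.
Δa = 4GMr/d³
   = 4 × (6.674 × 10⁻¹¹) × (8.68 × 10²⁵) × (2.36 × 10⁵) / (1.29 × 10⁸)³
   = 2.55 × 10⁻³ m/s²

2.55 × 10⁻³ m/s²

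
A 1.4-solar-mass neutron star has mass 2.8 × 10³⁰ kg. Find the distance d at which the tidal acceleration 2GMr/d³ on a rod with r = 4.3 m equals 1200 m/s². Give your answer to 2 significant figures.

2GMr/d³ = a_tidal  ⇒  d = (2GMr / a_tidal)^(1/3)
d = (2 × 6.674×10⁻¹¹ × (2.8 × 10³⁰) × (4.3) / (1200))^(1/3)
  = 1.1 × 10⁶ m

1.1 × 10⁶ m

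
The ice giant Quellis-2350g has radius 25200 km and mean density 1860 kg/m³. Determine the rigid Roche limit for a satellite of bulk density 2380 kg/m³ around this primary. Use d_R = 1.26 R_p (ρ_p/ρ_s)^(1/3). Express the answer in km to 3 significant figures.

d_R = 1.26 × 25200 km × (1860/2380)^(1/3)
    = 29200 km

29200 km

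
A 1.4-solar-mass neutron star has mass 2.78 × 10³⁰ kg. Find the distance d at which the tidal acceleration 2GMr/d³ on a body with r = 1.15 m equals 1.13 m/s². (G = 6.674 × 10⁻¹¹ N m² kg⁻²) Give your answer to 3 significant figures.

7.23 × 10⁶ m

2GMr/d³ = a_tidal  ⇒  d = (2GMr / a_tidal)^(1/3)
d = (2 × 6.674×10⁻¹¹ × (2.78 × 10³⁰) × (1.15) / (1.13))^(1/3)
  = 7.23 × 10⁶ m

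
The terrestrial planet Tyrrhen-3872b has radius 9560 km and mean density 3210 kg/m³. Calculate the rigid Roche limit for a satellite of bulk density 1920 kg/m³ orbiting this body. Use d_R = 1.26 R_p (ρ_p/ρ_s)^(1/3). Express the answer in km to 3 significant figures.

14300 km

d_R = 1.26 × 9560 km × (3210/1920)^(1/3)
    = 14300 km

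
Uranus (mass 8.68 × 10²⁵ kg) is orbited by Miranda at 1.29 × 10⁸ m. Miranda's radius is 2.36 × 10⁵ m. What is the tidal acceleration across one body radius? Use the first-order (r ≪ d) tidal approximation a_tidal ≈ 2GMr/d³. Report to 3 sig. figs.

1.27 × 10⁻³ m/s²

Δg = 2GMr/d³
   = 2 × (6.674 × 10⁻¹¹) × (8.68 × 10²⁵) × (2.36 × 10⁵) / (1.29 × 10⁸)³
   = 1.27 × 10⁻³ m/s²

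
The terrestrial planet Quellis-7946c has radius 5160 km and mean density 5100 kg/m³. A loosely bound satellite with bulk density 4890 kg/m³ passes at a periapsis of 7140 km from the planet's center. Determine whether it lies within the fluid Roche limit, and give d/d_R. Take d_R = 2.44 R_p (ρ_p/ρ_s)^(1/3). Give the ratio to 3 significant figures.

d_R = 2.44 × (5160 km) × (5100/4890)^(1/3) = 12770 km
d/d_R = (7140) / (12770) = 0.559
Since d/d_R < 1, the body is inside the Roche limit.

inside; d/d_R ≈ 0.559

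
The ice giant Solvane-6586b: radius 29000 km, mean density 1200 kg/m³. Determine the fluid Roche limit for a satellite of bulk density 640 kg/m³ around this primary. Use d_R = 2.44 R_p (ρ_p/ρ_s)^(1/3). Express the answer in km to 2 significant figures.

d_R = 2.44 × 29000 km × (1200/640)^(1/3)
    = 87000 km

87000 km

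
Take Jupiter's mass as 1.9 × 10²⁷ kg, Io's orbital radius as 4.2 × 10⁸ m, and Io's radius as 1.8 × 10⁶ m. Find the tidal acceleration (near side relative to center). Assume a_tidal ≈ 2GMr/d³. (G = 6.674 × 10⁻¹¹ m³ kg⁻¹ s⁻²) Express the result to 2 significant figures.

6.2 × 10⁻³ m/s²

Δa = 2GMr/d³
   = 2 × (6.674 × 10⁻¹¹) × (1.9 × 10²⁷) × (1.8 × 10⁶) / (4.2 × 10⁸)³
   = 6.2 × 10⁻³ m/s²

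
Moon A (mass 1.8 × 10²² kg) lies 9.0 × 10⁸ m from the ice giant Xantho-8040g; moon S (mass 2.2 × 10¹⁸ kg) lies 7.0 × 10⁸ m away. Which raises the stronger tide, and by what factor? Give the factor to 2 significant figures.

Moon A, by a factor of ≈ 3800

Tidal stretch scales as M/d³; compute that for each body.
Moon A: (1.8 × 10²²) / (9.0 × 10⁸)³ = 2.469 × 10⁻⁵
Moon S: (2.2 × 10¹⁸) / (7.0 × 10⁸)³ = 6.414 × 10⁻⁹
Ratio (larger/smaller) = 3800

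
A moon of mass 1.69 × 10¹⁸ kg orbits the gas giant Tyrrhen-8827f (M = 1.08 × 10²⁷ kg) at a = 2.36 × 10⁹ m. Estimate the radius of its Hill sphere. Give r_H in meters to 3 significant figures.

r_H ≈ a (m/3M)^(1/3)
    = (2.36 × 10⁹) × (1.69 × 10¹⁸ / (3 × 1.08 × 10²⁷))^(1/3)
    = 1.90 × 10⁶ m

1.90 × 10⁶ m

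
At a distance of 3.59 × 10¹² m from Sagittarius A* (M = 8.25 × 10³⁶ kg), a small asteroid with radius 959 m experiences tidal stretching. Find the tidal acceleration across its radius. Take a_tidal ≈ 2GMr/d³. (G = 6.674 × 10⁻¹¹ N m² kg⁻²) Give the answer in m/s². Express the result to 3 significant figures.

2.28 × 10⁻⁸ m/s²

Δg = 2GMr/d³
   = 2 × (6.674 × 10⁻¹¹) × (8.25 × 10³⁶) × (959) / (3.59 × 10¹²)³
   = 2.28 × 10⁻⁸ m/s²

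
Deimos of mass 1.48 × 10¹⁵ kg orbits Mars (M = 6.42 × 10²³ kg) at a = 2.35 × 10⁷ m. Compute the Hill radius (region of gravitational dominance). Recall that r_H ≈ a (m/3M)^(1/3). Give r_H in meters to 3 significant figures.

2.15 × 10⁴ m

r_H ≈ a (m/3M)^(1/3)
    = (2.35 × 10⁷) × (1.48 × 10¹⁵ / (3 × 6.42 × 10²³))^(1/3)
    = 2.15 × 10⁴ m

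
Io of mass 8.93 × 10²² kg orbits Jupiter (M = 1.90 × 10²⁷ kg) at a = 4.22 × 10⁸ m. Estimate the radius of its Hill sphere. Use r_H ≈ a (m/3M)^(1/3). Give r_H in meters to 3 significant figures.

1.06 × 10⁷ m

r_H ≈ a (m/3M)^(1/3)
    = (4.22 × 10⁸) × (8.93 × 10²² / (3 × 1.90 × 10²⁷))^(1/3)
    = 1.06 × 10⁷ m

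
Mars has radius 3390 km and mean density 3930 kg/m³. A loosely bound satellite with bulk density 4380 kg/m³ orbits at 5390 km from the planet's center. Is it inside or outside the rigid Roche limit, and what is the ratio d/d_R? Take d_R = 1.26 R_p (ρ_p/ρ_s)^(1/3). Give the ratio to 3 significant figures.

d_R = 1.26 × (3390 km) × (3930/4380)^(1/3) = 4120 km
d/d_R = (5390) / (4120) = 1.31
Since d/d_R > 1, the body is outside the Roche limit.

outside; d/d_R ≈ 1.31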